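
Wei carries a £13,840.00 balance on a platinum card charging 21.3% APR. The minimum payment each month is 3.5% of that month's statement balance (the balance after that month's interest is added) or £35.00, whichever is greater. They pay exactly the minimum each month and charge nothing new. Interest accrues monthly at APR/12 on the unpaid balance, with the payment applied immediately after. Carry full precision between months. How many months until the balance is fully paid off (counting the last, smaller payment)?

186 months

Monthly rate r = 21.3%/12 = 1.775% = 0.01775.
While 3.5% of the post-interest balance exceeds £35.00, each month B ← (B·(1+r))·(1 − 0.035), i.e. B shrinks by the factor (1+r)·0.965 = 0.98213.
This holds for months 1–147. Entering month 148 the balance is £977.00; 3.5% of the post-interest balance is now below £35.00, so the flat £35.00 minimum applies from here.
From month 148 a fixed £35.00 at rate r clears £977.00 in 39 more payments. Total: 147 + 39 = 186 months.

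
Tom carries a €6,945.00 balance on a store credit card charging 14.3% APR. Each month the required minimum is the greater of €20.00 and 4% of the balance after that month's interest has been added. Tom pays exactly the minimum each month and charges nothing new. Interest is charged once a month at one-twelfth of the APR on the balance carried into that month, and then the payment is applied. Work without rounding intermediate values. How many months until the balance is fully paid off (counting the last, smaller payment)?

121 months

Monthly rate r = 14.3%/12 = 1.19167% = 0.0119167.
While 4% of the post-interest balance exceeds €20.00, each month B ← (B·(1+r))·(1 − 0.04), i.e. B shrinks by the factor (1+r)·0.96 = 0.97144.
This holds for months 1–92. Entering month 93 the balance is €482.99; 4% of the post-interest balance is now below €20.00, so the flat €20.00 minimum applies from here.
From month 93 a fixed €20.00 at rate r clears €482.99 in 29 more payments. Total: 92 + 29 = 121 months.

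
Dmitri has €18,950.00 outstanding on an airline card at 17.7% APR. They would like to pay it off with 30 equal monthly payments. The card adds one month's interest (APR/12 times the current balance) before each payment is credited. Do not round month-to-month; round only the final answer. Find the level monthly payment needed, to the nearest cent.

Monthly rate r = 17.7%/12 = 1.475% = 0.01475.
Level-payment amortization: P = B₀·r / (1 − (1+r)^(−n)) = 18950.00·0.01475 / (1 − 1.01475^(−30)).
Denominator 1 − (1+r)^(−30) = 0.355492166.
P = 279.512 / 0.355492166 ≈ 786.27.

€786.27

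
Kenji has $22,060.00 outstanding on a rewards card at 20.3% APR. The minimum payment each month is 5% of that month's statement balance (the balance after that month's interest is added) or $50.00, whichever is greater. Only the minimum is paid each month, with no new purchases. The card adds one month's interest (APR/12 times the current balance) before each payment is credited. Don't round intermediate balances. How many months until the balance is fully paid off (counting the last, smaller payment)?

Monthly rate r = 20.3%/12 = 1.69167% = 0.0169167.
While 5% of the post-interest balance exceeds $50.00, each month B ← (B·(1+r))·(1 − 0.05), i.e. B shrinks by the factor (1+r)·0.95 = 0.96607.
This holds for months 1–91. Entering month 92 the balance is $953.72; 5% of the post-interest balance is now below $50.00, so the flat $50.00 minimum applies from here.
From month 92 a fixed $50.00 at rate r clears $953.72 in 24 more payments. Total: 91 + 24 = 115 months.

115 months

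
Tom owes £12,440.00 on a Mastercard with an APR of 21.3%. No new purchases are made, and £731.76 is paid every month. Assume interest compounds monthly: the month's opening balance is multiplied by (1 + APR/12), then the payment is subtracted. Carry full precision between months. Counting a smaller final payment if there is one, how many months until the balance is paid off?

Monthly rate r = 21.3%/12 = 1.775% = 0.01775.
Recurrence: B ← B·(1+r) − £731.76.
Month 1: interest £220.81; balance after payment £11,929.05.
Month 2: interest £211.74; balance after payment £11,409.03.
Closed form: n = −ln(1 − rB₀/P)/ln(1+r) = −ln(0.69825)/ln(1.01775) ≈ 20.415, so the balance reaches zero during payment 21.

21 payments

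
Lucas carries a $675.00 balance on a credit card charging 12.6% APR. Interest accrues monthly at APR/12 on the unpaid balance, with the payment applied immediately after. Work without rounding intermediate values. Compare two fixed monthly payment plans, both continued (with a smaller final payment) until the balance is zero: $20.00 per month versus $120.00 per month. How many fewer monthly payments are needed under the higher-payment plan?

36 fewer payments

Monthly rate r = 12.6%/12 = 1.05% = 0.0105.
At $20.00/mo: n = ⌈−ln(1 − rB₀/P)/ln(1+r)⌉ = 42 payments (last $17.78); total interest = total paid − $675.00 = $162.78.
At $120.00/mo: 6 payments (last $99.49); total interest $24.49.
Payments saved = 42 − 6 = 36.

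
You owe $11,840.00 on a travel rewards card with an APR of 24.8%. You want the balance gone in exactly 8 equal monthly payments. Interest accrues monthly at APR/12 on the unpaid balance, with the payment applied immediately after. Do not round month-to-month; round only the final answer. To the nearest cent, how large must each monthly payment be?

$1,620.92

Monthly rate r = 24.8%/12 = 2.06667% = 0.0206667.
Level-payment amortization: P = B₀·r / (1 − (1+r)^(−n)) = 11840.00·0.0206667 / (1 − 1.02067^(−8)).
Denominator 1 − (1+r)^(−8) = 0.150959227.
P = 244.693 / 0.150959227 ≈ 1620.92.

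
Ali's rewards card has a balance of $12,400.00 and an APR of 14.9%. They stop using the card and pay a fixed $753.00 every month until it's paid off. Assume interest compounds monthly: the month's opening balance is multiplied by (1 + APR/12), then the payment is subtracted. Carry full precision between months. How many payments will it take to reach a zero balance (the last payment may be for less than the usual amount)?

Monthly rate r = 14.9%/12 = 1.24167% = 0.0124167.
Recurrence: B ← B·(1+r) − $753.00.
Month 1: interest $153.97; balance after payment $11,800.97.
Month 2: interest $146.53; balance after payment $11,194.50.
Closed form: n = −ln(1 − rB₀/P)/ln(1+r) = −ln(0.79553)/ln(1.01242) ≈ 18.537, so the balance reaches zero during payment 19.

19 payments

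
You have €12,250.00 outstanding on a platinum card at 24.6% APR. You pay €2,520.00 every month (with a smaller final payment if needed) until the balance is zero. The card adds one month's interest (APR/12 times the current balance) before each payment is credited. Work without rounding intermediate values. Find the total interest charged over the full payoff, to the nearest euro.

€790

Monthly rate r = 24.6%/12 = 2.05% = 0.0205.
Payoff takes n = ⌈−ln(1 − rB₀/P)/ln(1+r)⌉ = ⌈5.173⌉ = 6 payments; the last is €439.71.
Total paid = 5·€2,520.00 + €439.71 = €13,039.71.
Total interest = total paid − principal = €13,039.71 − €12,250.00 = €789.71.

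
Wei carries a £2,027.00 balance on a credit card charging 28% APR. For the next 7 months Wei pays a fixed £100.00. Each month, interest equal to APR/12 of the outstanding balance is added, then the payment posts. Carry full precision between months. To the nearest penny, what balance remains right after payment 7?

Monthly rate r = 28%/12 = 2.33333% = 0.0233333.
Each month: B ← B·(1+r) − £100.00.
Month 1: interest £47.30; balance after payment £1,974.30.
Month 2: interest £46.07; balance after payment £1,920.36.
Month 3: interest £44.81; balance after payment £1,865.17.
Month 4: interest £43.52; balance after payment £1,808.69.
Month 5: interest £42.20; balance after payment £1,750.90.
Month 6: interest £40.85; balance after payment £1,691.75.
Month 7: interest £39.47; balance after payment £1,631.22.

£1,631.22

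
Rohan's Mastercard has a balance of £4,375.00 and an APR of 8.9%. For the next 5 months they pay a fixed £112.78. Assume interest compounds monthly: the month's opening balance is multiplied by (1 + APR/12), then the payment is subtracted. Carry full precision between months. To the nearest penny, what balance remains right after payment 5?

£3,967.34

Monthly rate r = 8.9%/12 = 0.741667% = 0.00741667.
Each month: B ← B·(1+r) − £112.78.
Month 1: interest £32.45; balance after payment £4,294.67.
Month 2: interest £31.85; balance after payment £4,213.74.
Month 3: interest £31.25; balance after payment £4,132.21.
Month 4: interest £30.65; balance after payment £4,050.08.
Month 5: interest £30.04; balance after payment £3,967.34.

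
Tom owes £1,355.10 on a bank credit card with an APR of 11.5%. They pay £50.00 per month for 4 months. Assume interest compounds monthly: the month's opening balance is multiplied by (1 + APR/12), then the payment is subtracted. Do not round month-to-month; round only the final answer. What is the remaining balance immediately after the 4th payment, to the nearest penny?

£1,204.90

Monthly rate r = 11.5%/12 = 0.958333% = 0.00958333.
Each month: B ← B·(1+r) − £50.00.
Month 1: interest £12.99; balance after payment £1,318.09.
Month 2: interest £12.63; balance after payment £1,280.72.
Month 3: interest £12.27; balance after payment £1,242.99.
Month 4: interest £11.91; balance after payment £1,204.90.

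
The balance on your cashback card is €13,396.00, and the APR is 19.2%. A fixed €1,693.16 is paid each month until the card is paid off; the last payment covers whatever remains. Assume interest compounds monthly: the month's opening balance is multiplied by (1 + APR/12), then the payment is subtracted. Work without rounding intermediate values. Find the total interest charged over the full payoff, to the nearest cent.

Monthly rate r = 19.2%/12 = 1.6% = 0.016.
Payoff takes n = ⌈−ln(1 − rB₀/P)/ln(1+r)⌉ = ⌈8.527⌉ = 9 payments; the last is €895.37.
Total paid = 8·€1,693.16 + €895.37 = €14,440.65.
Total interest = total paid − principal = €14,440.65 − €13,396.00 = €1,044.65.

€1,044.65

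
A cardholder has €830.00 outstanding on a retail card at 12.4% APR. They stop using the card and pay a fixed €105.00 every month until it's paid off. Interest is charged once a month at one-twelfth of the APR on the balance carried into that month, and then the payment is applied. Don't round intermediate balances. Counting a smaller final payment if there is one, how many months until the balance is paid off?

Monthly rate r = 12.4%/12 = 1.03333% = 0.0103333.
Recurrence: B ← B·(1+r) − €105.00.
Month 1: interest €8.58; balance after payment €733.58.
Month 2: interest €7.58; balance after payment €636.16.
Closed form: n = −ln(1 − rB₀/P)/ln(1+r) = −ln(0.91832)/ln(1.01033) ≈ 8.289, so the balance reaches zero during payment 9.

9 months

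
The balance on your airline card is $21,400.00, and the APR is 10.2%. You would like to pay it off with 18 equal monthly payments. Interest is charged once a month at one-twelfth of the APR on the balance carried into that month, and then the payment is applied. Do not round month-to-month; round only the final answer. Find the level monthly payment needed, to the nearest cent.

$1,287.19

Monthly rate r = 10.2%/12 = 0.85% = 0.0085.
Level-payment amortization: P = B₀·r / (1 − (1+r)^(−n)) = 21400.00·0.0085 / (1 − 1.0085^(−18)).
Denominator 1 − (1+r)^(−18) = 0.141315242.
P = 181.9 / 0.141315242 ≈ 1287.19.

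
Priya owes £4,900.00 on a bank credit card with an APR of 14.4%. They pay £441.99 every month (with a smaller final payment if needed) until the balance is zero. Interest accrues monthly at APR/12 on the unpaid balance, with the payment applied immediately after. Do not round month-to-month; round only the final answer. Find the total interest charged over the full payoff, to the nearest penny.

£389.64

Monthly rate r = 14.4%/12 = 1.2% = 0.012.
Payoff takes n = ⌈−ln(1 − rB₀/P)/ln(1+r)⌉ = ⌈11.968⌉ = 12 payments; the last is £427.75.
Total paid = 11·£441.99 + £427.75 = £5,289.64.
Total interest = total paid − principal = £5,289.64 − £4,900.00 = £389.64.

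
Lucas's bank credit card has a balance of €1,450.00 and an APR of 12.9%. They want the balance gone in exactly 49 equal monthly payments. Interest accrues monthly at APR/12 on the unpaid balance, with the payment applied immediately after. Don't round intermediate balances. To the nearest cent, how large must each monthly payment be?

€38.22

Monthly rate r = 12.9%/12 = 1.075% = 0.01075.
Level-payment amortization: P = B₀·r / (1 − (1+r)^(−n)) = 1450.00·0.01075 / (1 − 1.01075^(−49)).
Denominator 1 − (1+r)^(−49) = 0.407816572.
P = 15.5875 / 0.407816572 ≈ 38.22.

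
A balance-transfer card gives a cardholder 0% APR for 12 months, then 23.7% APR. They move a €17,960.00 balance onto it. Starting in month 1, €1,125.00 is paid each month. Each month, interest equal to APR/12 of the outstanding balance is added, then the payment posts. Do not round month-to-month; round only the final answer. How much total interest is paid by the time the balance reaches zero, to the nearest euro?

Promo months 1–12 at r₀ = 0%/12 = 0; months 13+ at r₁ = 23.7%/12 = 0.01975.
After month 12 (no interest yet): B = €17,960.00 − 12·€1,125.00 = €4,460.00.
Then at r₁ with €1,125.00/mo: n₂ = −ln(1 − r₁·B/P)/ln(1+r₁) ≈ 4.17 → 5 more payments.
Total paid = 16·€1,125.00 + €191.55 = €18,191.55; interest = €18,191.55 − €17,960.00 = €231.55.

€232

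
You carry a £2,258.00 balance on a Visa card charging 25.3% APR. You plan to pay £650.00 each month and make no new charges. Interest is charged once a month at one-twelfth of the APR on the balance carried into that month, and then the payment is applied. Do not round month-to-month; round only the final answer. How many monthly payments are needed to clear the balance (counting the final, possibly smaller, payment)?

4 payments

Monthly rate r = 25.3%/12 = 2.10833% = 0.0210833.
Recurrence: B ← B·(1+r) − £650.00.
Month 1: interest £47.61; balance after payment £1,655.61.
Month 2: interest £34.91; balance after payment £1,040.51.
Month 3: interest £21.94; balance after payment £412.45.
Month 4: interest £8.70; balance after payment £0.00.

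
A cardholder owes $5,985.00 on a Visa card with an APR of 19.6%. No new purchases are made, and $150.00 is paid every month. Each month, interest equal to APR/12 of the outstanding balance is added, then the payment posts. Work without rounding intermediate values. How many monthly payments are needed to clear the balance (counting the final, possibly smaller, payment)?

66 months

Monthly rate r = 19.6%/12 = 1.63333% = 0.0163333.
Recurrence: B ← B·(1+r) − $150.00.
Month 1: interest $97.76; balance after payment $5,932.76.
Month 2: interest $96.90; balance after payment $5,879.66.
Closed form: n = −ln(1 − rB₀/P)/ln(1+r) = −ln(0.3483)/ln(1.01633) ≈ 65.099, so the balance reaches zero during payment 66.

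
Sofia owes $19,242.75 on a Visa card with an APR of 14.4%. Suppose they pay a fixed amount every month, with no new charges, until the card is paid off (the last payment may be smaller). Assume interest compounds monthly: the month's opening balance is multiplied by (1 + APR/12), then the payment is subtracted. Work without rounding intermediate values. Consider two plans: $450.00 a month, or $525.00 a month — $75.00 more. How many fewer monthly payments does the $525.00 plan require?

Monthly rate r = 14.4%/12 = 1.2% = 0.012.
At $450.00/mo: n = ⌈−ln(1 − rB₀/P)/ln(1+r)⌉ = 61 payments (last $153.93); total interest = total paid − $19,242.75 = $7,911.18.
At $525.00/mo: 49 payments (last $306.70); total interest $6,263.95.
Payments saved = 61 − 49 = 12.

12 fewer payments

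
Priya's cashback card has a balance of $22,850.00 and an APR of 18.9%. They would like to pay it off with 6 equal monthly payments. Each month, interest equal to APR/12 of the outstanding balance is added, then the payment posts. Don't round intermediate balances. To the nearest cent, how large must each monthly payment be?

Monthly rate r = 18.9%/12 = 1.575% = 0.01575.
Level-payment amortization: P = B₀·r / (1 − (1+r)^(−n)) = 22850.00·0.01575 / (1 − 1.01575^(−6)).
Denominator 1 − (1+r)^(−6) = 0.0895019626.
P = 359.887 / 0.0895019626 ≈ 4021.00.

$4,021.00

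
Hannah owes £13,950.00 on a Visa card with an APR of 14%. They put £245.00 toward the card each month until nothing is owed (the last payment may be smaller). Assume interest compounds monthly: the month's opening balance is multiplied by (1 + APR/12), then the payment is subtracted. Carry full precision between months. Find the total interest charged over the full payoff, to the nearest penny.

Monthly rate r = 14%/12 = 1.16667% = 0.0116667.
Payoff takes n = ⌈−ln(1 − rB₀/P)/ln(1+r)⌉ = ⌈94.101⌉ = 95 payments; the last is £24.97.
Total paid = 94·£245.00 + £24.97 = £23,054.97.
Total interest = total paid − principal = £23,054.97 − £13,950.00 = £9,104.97.

£9,104.97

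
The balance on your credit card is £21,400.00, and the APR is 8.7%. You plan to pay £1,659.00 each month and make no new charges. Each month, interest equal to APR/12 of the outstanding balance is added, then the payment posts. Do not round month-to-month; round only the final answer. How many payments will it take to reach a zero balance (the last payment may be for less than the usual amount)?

Monthly rate r = 8.7%/12 = 0.725% = 0.00725.
Recurrence: B ← B·(1+r) − £1,659.00.
Month 1: interest £155.15; balance after payment £19,896.15.
Month 2: interest £144.25; balance after payment £18,381.40.
Closed form: n = −ln(1 − rB₀/P)/ln(1+r) = −ln(0.90648)/ln(1.00725) ≈ 13.592, so the balance reaches zero during payment 14.

14 payments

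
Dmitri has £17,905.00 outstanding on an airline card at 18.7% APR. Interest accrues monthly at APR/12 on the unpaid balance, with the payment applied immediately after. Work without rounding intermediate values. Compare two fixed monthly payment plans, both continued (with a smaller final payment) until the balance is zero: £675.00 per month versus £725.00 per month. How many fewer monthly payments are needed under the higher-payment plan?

3 fewer payments

Monthly rate r = 18.7%/12 = 1.55833% = 0.0155833.
At £675.00/mo: n = ⌈−ln(1 − rB₀/P)/ln(1+r)⌉ = 35 payments (last £333.08); total interest = total paid − £17,905.00 = £5,378.08.
At £725.00/mo: 32 payments (last £307.94); total interest £4,877.94.
Payments saved = 35 − 32 = 3.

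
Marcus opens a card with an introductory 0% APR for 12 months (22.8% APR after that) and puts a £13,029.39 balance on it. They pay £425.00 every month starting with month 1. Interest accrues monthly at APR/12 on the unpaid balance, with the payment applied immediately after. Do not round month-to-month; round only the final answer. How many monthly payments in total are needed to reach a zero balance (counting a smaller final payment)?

Promo months 1–12 at r₀ = 0%/12 = 0; months 13+ at r₁ = 22.8%/12 = 0.019.
After month 12 (no interest yet): B = £13,029.39 − 12·£425.00 = £7,929.39.
Then at r₁ with £425.00/mo: n₂ = −ln(1 − r₁·B/P)/ln(1+r₁) ≈ 23.26 → 24 more payments.

36 months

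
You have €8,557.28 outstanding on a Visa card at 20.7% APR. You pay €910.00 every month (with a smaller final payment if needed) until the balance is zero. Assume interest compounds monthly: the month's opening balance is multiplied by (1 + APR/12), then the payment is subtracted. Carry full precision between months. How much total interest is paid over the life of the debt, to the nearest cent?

€861.67

Monthly rate r = 20.7%/12 = 1.725% = 0.01725.
Payoff takes n = ⌈−ln(1 − rB₀/P)/ln(1+r)⌉ = ⌈10.349⌉ = 11 payments; the last is €318.95.
Total paid = 10·€910.00 + €318.95 = €9,418.95.
Total interest = total paid − principal = €9,418.95 − €8,557.28 = €861.67.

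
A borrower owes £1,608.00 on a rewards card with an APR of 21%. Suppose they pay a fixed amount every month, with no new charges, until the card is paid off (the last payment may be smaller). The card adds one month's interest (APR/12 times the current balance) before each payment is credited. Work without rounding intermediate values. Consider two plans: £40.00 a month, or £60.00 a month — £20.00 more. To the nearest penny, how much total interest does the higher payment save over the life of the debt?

£613.70

Monthly rate r = 21%/12 = 1.75% = 0.0175.
At £40.00/mo: n = ⌈−ln(1 − rB₀/P)/ln(1+r)⌉ = 71 payments (last £3.03); total interest = total paid − £1,608.00 = £1,195.03.
At £60.00/mo: 37 payments (last £29.33); total interest £581.33.
Interest saved = £1,195.03 − £581.33 = £613.70.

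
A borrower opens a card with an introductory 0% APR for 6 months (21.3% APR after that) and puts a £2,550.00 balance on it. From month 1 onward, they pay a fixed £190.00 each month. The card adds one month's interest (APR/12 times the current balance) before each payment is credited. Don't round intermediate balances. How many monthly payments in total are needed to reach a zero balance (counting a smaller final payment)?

Promo months 1–6 at r₀ = 0%/12 = 0; months 7+ at r₁ = 21.3%/12 = 0.01775.
After month 6 (no interest yet): B = £2,550.00 − 6·£190.00 = £1,410.00.
Then at r₁ with £190.00/mo: n₂ = −ln(1 − r₁·B/P)/ln(1+r₁) ≈ 8.03 → 9 more payments.

15 months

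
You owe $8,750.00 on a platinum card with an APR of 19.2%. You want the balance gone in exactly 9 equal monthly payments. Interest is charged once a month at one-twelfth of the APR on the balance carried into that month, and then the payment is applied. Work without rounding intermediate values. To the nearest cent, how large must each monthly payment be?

Monthly rate r = 19.2%/12 = 1.6% = 0.016.
Level-payment amortization: P = B₀·r / (1 − (1+r)^(−n)) = 8750.00·0.016 / (1 − 1.016^(−9)).
Denominator 1 − (1+r)^(−9) = 0.1331247.
P = 140 / 0.1331247 ≈ 1051.65.

$1,051.65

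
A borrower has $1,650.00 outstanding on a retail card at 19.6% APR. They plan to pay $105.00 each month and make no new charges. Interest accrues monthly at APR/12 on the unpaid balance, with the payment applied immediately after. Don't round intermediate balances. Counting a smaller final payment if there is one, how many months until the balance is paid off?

19 months

Monthly rate r = 19.6%/12 = 1.63333% = 0.0163333.
Recurrence: B ← B·(1+r) − $105.00.
Month 1: interest $26.95; balance after payment $1,571.95.
Month 2: interest $25.68; balance after payment $1,492.63.
Closed form: n = −ln(1 − rB₀/P)/ln(1+r) = −ln(0.74333)/ln(1.01633) ≈ 18.308, so the balance reaches zero during payment 19.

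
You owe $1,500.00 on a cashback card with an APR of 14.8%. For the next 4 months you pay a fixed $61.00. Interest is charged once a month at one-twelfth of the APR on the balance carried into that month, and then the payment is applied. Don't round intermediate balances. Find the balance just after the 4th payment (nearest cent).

Monthly rate r = 14.8%/12 = 1.23333% = 0.0123333.
Each month: B ← B·(1+r) − $61.00.
Month 1: interest $18.50; balance after payment $1,457.50.
Month 2: interest $17.98; balance after payment $1,414.48.
Month 3: interest $17.45; balance after payment $1,370.92.
Month 4: interest $16.91; balance after payment $1,326.83.

$1,326.83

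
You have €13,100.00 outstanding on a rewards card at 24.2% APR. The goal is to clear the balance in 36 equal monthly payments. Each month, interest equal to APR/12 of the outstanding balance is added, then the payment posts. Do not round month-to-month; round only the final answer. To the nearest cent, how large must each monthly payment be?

€515.33

Monthly rate r = 24.2%/12 = 2.01667% = 0.0201667.
Level-payment amortization: P = B₀·r / (1 − (1+r)^(−n)) = 13100.00·0.0201667 / (1 − 1.02017^(−36)).
Denominator 1 − (1+r)^(−36) = 0.512651816.
P = 264.183 / 0.512651816 ≈ 515.33.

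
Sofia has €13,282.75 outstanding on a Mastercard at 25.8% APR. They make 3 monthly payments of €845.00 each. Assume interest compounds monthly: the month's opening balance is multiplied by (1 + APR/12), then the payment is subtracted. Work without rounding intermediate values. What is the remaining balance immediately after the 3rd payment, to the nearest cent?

Monthly rate r = 25.8%/12 = 2.15% = 0.0215.
Each month: B ← B·(1+r) − €845.00.
Month 1: interest €285.58; balance after payment €12,723.33.
Month 2: interest €273.55; balance after payment €12,151.88.
Month 3: interest €261.27; balance after payment €11,568.15.

€11,568.15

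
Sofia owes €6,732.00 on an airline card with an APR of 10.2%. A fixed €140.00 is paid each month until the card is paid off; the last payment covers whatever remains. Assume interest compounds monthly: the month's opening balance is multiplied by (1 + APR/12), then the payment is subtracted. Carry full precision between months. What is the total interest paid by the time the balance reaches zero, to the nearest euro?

Monthly rate r = 10.2%/12 = 0.85% = 0.0085.
Payoff takes n = ⌈−ln(1 − rB₀/P)/ln(1+r)⌉ = ⌈62.084⌉ = 63 payments; the last is €11.74.
Total paid = 62·€140.00 + €11.74 = €8,691.74.
Total interest = total paid − principal = €8,691.74 − €6,732.00 = €1,959.74.

€1,960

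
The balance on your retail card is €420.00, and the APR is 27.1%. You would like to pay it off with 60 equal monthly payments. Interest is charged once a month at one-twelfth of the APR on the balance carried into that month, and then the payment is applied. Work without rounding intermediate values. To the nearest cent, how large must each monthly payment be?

€12.85

Monthly rate r = 27.1%/12 = 2.25833% = 0.0225833.
Level-payment amortization: P = B₀·r / (1 − (1+r)^(−n)) = 420.00·0.0225833 / (1 − 1.02258^(−60)).
Denominator 1 − (1+r)^(−60) = 0.738135036.
P = 9.485 / 0.738135036 ≈ 12.85.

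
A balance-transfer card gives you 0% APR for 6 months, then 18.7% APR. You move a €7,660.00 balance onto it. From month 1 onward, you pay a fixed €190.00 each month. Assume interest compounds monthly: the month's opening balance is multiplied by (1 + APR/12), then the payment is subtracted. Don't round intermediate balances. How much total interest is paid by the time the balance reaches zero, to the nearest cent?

Promo months 1–6 at r₀ = 0%/12 = 0; months 7+ at r₁ = 18.7%/12 = 0.0155833.
After month 6 (no interest yet): B = €7,660.00 − 6·€190.00 = €6,520.00.
Then at r₁ with €190.00/mo: n₂ = −ln(1 − r₁·B/P)/ln(1+r₁) ≈ 49.48 → 50 more payments.
Total paid = 55·€190.00 + €92.46 = €10,542.46; interest = €10,542.46 − €7,660.00 = €2,882.46.

€2,882.46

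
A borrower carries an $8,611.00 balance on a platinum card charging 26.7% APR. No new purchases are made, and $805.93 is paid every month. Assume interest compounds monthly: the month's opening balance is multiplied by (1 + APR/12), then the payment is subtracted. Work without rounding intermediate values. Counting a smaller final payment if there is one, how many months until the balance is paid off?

Monthly rate r = 26.7%/12 = 2.225% = 0.02225.
Recurrence: B ← B·(1+r) − $805.93.
Month 1: interest $191.59; balance after payment $7,996.66.
Month 2: interest $177.93; balance after payment $7,368.66.
Closed form: n = −ln(1 − rB₀/P)/ln(1+r) = −ln(0.76227)/ln(1.02225) ≈ 12.336, so the balance reaches zero during payment 13.

13 months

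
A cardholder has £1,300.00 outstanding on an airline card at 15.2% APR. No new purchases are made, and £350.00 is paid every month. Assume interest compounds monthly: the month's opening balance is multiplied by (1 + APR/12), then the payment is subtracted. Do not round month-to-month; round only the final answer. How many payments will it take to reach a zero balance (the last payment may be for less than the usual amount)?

4 payments

Monthly rate r = 15.2%/12 = 1.26667% = 0.0126667.
Recurrence: B ← B·(1+r) − £350.00.
Month 1: interest £16.47; balance after payment £966.47.
Month 2: interest £12.24; balance after payment £628.71.
Month 3: interest £7.96; balance after payment £286.67.
Month 4: interest £3.63; balance after payment £0.00.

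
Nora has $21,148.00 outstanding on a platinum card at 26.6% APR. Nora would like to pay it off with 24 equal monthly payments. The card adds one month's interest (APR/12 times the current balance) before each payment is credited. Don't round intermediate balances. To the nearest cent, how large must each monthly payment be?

Monthly rate r = 26.6%/12 = 2.21667% = 0.0221667.
Level-payment amortization: P = B₀·r / (1 − (1+r)^(−n)) = 21148.00·0.0221667 / (1 − 1.02217^(−24)).
Denominator 1 − (1+r)^(−24) = 0.4091478.
P = 468.781 / 0.4091478 ≈ 1145.75.

$1,145.75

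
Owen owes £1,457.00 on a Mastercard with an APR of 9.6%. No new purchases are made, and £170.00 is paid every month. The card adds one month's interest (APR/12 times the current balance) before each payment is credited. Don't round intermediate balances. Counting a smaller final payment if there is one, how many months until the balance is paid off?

9 months

Monthly rate r = 9.6%/12 = 0.8% = 0.008.
Recurrence: B ← B·(1+r) − £170.00.
Month 1: interest £11.66; balance after payment £1,298.66.
Month 2: interest £10.39; balance after payment £1,139.05.
Closed form: n = −ln(1 − rB₀/P)/ln(1+r) = −ln(0.93144)/ln(1.008) ≈ 8.914, so the balance reaches zero during payment 9.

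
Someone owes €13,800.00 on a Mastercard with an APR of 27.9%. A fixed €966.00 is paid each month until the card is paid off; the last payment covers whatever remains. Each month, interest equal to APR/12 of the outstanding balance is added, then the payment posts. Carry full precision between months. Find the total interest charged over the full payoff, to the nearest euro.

Monthly rate r = 27.9%/12 = 2.325% = 0.02325.
Payoff takes n = ⌈−ln(1 − rB₀/P)/ln(1+r)⌉ = ⌈17.564⌉ = 18 payments; the last is €547.25.
Total paid = 17·€966.00 + €547.25 = €16,969.25.
Total interest = total paid − principal = €16,969.25 − €13,800.00 = €3,169.25.

€3,169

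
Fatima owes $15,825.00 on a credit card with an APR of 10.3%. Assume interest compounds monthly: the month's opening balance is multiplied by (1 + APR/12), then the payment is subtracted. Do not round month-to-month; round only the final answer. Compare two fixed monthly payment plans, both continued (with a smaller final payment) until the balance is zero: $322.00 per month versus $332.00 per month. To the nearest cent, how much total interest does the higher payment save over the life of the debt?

$203.15

Monthly rate r = 10.3%/12 = 0.858333% = 0.00858333.
At $322.00/mo: n = ⌈−ln(1 − rB₀/P)/ln(1+r)⌉ = 65 payments (last $34.37); total interest = total paid − $15,825.00 = $4,817.37.
At $332.00/mo: 62 payments (last $187.22); total interest $4,614.22.
Interest saved = $4,817.37 − $4,614.22 = $203.15.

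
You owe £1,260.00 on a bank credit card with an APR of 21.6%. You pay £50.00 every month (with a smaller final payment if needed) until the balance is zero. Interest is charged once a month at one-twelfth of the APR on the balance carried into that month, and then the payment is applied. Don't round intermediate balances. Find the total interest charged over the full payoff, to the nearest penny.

£434.01

Monthly rate r = 21.6%/12 = 1.8% = 0.018.
Payoff takes n = ⌈−ln(1 − rB₀/P)/ln(1+r)⌉ = ⌈33.879⌉ = 34 payments; the last is £44.01.
Total paid = 33·£50.00 + £44.01 = £1,694.01.
Total interest = total paid − principal = £1,694.01 − £1,260.00 = £434.01.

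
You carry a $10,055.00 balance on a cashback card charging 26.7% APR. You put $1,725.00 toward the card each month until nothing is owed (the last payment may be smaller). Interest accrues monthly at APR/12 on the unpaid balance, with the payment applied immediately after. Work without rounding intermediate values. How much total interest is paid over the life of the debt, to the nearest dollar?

Monthly rate r = 26.7%/12 = 2.225% = 0.02225.
Payoff takes n = ⌈−ln(1 − rB₀/P)/ln(1+r)⌉ = ⌈6.312⌉ = 7 payments; the last is $543.00.
Total paid = 6·$1,725.00 + $543.00 = $10,893.00.
Total interest = total paid − principal = $10,893.00 − $10,055.00 = $838.00.

$838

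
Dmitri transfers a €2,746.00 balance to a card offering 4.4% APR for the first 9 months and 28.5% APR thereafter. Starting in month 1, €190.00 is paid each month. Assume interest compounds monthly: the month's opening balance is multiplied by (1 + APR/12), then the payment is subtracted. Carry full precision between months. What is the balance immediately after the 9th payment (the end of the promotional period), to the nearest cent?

Promo months 1–9 at r₀ = 4.4%/12 = 0.00366667; months 10+ at r₁ = 28.5%/12 = 0.02375.
After month 9: iterate B ← B·(1+r₀) − €190.00 for 9 months → €1,102.66.

€1,102.66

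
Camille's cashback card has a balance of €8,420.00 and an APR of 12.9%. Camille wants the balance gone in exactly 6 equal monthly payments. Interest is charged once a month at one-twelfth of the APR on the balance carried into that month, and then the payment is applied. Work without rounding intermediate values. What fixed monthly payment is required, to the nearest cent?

€1,456.60

Monthly rate r = 12.9%/12 = 1.075% = 0.01075.
Level-payment amortization: P = B₀·r / (1 − (1+r)^(−n)) = 8420.00·0.01075 / (1 − 1.01075^(−6)).
Denominator 1 − (1+r)^(−6) = 0.0621411089.
P = 90.515 / 0.0621411089 ≈ 1456.60.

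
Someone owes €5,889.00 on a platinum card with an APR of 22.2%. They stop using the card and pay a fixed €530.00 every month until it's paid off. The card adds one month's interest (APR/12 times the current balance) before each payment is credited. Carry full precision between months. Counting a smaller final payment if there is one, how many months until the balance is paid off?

13 payments

Monthly rate r = 22.2%/12 = 1.85% = 0.0185.
Recurrence: B ← B·(1+r) − €530.00.
Month 1: interest €108.95; balance after payment €5,467.95.
Month 2: interest €101.16; balance after payment €5,039.10.
Closed form: n = −ln(1 − rB₀/P)/ln(1+r) = −ln(0.79444)/ln(1.0185) ≈ 12.553, so the balance reaches zero during payment 13.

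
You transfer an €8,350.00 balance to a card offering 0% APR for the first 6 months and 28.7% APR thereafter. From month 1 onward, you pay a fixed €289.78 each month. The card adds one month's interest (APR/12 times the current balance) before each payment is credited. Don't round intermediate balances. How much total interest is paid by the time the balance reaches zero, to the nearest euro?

€3,062

Promo months 1–6 at r₀ = 0%/12 = 0; months 7+ at r₁ = 28.7%/12 = 0.0239167.
After month 6 (no interest yet): B = €8,350.00 − 6·€289.78 = €6,611.32.
Then at r₁ with €289.78/mo: n₂ = −ln(1 − r₁·B/P)/ln(1+r₁) ≈ 33.38 → 34 more payments.
Total paid = 39·€289.78 + €110.48 = €11,411.90; interest = €11,411.90 − €8,350.00 = €3,061.90.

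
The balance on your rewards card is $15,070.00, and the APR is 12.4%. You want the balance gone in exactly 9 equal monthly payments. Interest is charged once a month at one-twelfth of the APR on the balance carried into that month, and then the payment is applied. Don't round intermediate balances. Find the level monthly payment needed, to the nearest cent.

Monthly rate r = 12.4%/12 = 1.03333% = 0.0103333.
Level-payment amortization: P = B₀·r / (1 − (1+r)^(−n)) = 15070.00·0.0103333 / (1 − 1.01033^(−9)).
Denominator 1 − (1+r)^(−9) = 0.0883715604.
P = 155.723 / 0.0883715604 ≈ 1762.14.

$1,762.14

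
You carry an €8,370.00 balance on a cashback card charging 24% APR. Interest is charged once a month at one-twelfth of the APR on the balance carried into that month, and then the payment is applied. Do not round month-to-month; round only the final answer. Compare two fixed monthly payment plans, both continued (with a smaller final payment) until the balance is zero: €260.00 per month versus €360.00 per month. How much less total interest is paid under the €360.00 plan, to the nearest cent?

Monthly rate r = 24%/12 = 2% = 0.02.
At €260.00/mo: n = ⌈−ln(1 − rB₀/P)/ln(1+r)⌉ = 53 payments (last €35.17); total interest = total paid − €8,370.00 = €5,185.17.
At €360.00/mo: 32 payments (last €211.87); total interest €3,001.87.
Interest saved = €5,185.17 − €3,001.87 = €2,183.30.

€2,183.30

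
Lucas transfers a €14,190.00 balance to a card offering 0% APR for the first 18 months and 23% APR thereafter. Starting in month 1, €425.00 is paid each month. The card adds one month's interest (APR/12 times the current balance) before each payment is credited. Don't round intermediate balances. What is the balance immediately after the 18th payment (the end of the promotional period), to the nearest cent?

Promo months 1–18 at r₀ = 0%/12 = 0; months 19+ at r₁ = 23%/12 = 0.0191667.
After month 18 (no interest yet): B = €14,190.00 − 18·€425.00 = €6,540.00.

€6,540.00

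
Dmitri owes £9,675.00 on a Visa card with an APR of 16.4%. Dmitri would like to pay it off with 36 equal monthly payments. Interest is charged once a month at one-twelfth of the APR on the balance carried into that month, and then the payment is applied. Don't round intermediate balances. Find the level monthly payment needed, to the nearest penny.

£342.06

Monthly rate r = 16.4%/12 = 1.36667% = 0.0136667.
Level-payment amortization: P = B₀·r / (1 − (1+r)^(−n)) = 9675.00·0.0136667 / (1 − 1.01367^(−36)).
Denominator 1 − (1+r)^(−36) = 0.386557241.
P = 132.225 / 0.386557241 ≈ 342.06.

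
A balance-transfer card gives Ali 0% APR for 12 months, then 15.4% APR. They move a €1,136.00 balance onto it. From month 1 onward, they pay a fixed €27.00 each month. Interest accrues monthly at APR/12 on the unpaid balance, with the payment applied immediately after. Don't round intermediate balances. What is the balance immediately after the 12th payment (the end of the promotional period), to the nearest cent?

€812.00

Promo months 1–12 at r₀ = 0%/12 = 0; months 13+ at r₁ = 15.4%/12 = 0.0128333.
After month 12 (no interest yet): B = €1,136.00 − 12·€27.00 = €812.00.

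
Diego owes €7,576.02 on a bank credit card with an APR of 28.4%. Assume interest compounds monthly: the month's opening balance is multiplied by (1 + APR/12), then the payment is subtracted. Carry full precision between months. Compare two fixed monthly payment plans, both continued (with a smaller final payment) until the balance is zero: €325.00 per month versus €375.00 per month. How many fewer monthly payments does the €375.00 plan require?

7 fewer payments

Monthly rate r = 28.4%/12 = 2.36667% = 0.0236667.
At €325.00/mo: n = ⌈−ln(1 − rB₀/P)/ln(1+r)⌉ = 35 payments (last €97.74); total interest = total paid − €7,576.02 = €3,571.72.
At €375.00/mo: 28 payments (last €301.82); total interest €2,850.80.
Payments saved = 35 − 28 = 7.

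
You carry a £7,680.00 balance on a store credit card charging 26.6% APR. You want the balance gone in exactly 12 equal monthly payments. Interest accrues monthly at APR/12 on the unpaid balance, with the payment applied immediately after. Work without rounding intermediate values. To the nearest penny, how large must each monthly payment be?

£735.92

Monthly rate r = 26.6%/12 = 2.21667% = 0.0221667.
Level-payment amortization: P = B₀·r / (1 − (1+r)^(−n)) = 7680.00·0.0221667 / (1 − 1.02217^(−12)).
Denominator 1 − (1+r)^(−12) = 0.231330891.
P = 170.24 / 0.231330891 ≈ 735.92.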